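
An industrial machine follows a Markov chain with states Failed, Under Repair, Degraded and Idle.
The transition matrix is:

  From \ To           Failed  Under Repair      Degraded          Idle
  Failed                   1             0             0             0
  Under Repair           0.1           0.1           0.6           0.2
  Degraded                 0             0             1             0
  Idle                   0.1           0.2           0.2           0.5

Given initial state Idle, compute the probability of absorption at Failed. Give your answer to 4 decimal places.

Let h(s) be the probability of absorption at Failed starting from transient state s. Then h(Failed) = 1 and h(Degraded) = 0. By first-step analysis:
h(Under Repair) = 0.1·1 + 0.1·h(Under Repair) + 0.6·0 + 0.2·h(Idle)
h(Idle) = 0.1·1 + 0.2·h(Under Repair) + 0.2·0 + 0.5·h(Idle)
Solving: h(Under Repair) = 0.1707, h(Idle) = 0.2683.
Starting from Idle, the probability is 0.2683.

0.2683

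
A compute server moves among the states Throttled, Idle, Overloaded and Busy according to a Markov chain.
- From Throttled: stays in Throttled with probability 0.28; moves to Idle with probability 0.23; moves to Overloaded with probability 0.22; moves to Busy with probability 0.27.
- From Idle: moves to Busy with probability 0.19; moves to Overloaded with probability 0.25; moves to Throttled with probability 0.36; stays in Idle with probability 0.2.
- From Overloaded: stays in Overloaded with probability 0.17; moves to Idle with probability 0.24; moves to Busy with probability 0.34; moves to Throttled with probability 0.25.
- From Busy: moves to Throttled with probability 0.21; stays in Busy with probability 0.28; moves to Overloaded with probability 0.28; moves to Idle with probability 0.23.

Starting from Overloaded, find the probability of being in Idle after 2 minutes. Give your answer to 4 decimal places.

0.2245

Propagate the distribution vector 2 minutes from Overloaded.
After 0 minutes: (0.0000, 0.0000, 1.0000, 0.0000)
After 1 minute: (0.2500, 0.2400, 0.1700, 0.3400)
After 2 minutes: (0.2703, 0.2245, 0.2391, 0.2661)
P(in Idle after 2 minutes) = 0.2245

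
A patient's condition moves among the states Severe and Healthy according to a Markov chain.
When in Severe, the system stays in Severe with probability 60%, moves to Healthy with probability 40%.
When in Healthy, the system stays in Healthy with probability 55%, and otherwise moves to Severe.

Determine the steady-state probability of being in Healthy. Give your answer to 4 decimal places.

Let the stationary distribution be π with π = πP and π_1 + π_2 = 1.
π_1 = 0.6·π_1 + 0.45·π_2
Solving with the normalization constraint gives π = (0.5294, 0.4706).
So the stationary probability of Healthy is 0.4706.

0.4706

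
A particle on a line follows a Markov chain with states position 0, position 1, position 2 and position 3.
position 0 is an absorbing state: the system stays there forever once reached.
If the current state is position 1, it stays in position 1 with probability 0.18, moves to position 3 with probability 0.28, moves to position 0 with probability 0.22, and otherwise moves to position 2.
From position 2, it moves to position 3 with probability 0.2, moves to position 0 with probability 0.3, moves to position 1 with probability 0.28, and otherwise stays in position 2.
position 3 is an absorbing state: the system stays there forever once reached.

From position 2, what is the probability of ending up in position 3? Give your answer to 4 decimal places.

0.4407

Let h(s) be the probability of absorption at position 3 starting from transient state s. Then h(position 3) = 1 and h(position 0) = 0. By first-step analysis:
h(position 1) = 0.22·0 + 0.18·h(position 1) + 0.32·h(position 2) + 0.28·1
h(position 2) = 0.3·0 + 0.28·h(position 1) + 0.22·h(position 2) + 0.2·1
Solving: h(position 1) = 0.5135, h(position 2) = 0.4407.
Starting from position 2, the probability is 0.4407.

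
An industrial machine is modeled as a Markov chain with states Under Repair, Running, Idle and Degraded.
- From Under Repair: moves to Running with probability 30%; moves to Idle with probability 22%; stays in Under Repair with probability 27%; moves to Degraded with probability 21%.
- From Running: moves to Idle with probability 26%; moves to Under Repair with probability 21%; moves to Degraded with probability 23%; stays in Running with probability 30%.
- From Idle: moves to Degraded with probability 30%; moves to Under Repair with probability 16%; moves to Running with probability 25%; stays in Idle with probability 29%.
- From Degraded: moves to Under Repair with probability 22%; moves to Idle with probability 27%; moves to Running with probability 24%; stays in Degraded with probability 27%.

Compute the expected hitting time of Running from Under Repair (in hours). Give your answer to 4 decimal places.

Let t(s) be the expected number of hours to first reach Running from state s, with t(Running) = 0. Conditioning on the first hour:
t(Under Repair) = 1 + 0.27·t(Under Repair) + 0.22·t(Idle) + 0.21·t(Degraded)
t(Idle) = 1 + 0.16·t(Under Repair) + 0.29·t(Idle) + 0.3·t(Degraded)
t(Degraded) = 1 + 0.22·t(Under Repair) + 0.27·t(Idle) + 0.27·t(Degraded)
Solving: t(Under Repair) = 3.6675, t(Idle) = 3.8884, t(Degraded) = 3.9133.
Expected hours from Under Repair to Running: 3.6675.

3.6675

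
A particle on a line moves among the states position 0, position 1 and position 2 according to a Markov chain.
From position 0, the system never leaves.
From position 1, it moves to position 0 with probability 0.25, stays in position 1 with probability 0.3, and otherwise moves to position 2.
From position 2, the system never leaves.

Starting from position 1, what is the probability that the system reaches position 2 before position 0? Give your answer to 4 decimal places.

Let h(s) be the probability of absorption at position 2 starting from transient state s. Then h(position 2) = 1 and h(position 0) = 0. By first-step analysis:
h(position 1) = 0.25·0 + 0.3·h(position 1) + 0.45·1
Solving: h(position 1) = 0.6429.
Starting from position 1, the probability is 0.6429.

0.6429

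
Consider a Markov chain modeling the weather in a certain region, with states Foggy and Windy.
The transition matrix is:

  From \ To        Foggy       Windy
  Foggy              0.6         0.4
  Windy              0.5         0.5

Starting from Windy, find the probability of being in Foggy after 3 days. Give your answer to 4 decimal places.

Propagate the distribution vector 3 days from Windy.
After 0 days: (0.0000, 1.0000)
After 1 day: (0.5000, 0.5000)
After 2 days: (0.5500, 0.4500)
After 3 days: (0.5550, 0.4450)
P(in Foggy after 3 days) = 0.5550

0.5550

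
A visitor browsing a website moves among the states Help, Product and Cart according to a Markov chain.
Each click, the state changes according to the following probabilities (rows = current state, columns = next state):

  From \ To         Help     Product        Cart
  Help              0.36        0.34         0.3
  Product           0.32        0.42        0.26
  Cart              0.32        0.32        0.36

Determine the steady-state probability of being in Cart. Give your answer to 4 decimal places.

Let the stationary distribution be π with π = πP and π_1 + π_2 + π_3 = 1.
π_1 = 0.36·π_1 + 0.32·π_2 + 0.32·π_3
π_2 = 0.34·π_1 + 0.42·π_2 + 0.32·π_3
Solving with the normalization constraint gives π = (0.3333, 0.3630, 0.3037).
So the stationary probability of Cart is 0.3037.

0.3037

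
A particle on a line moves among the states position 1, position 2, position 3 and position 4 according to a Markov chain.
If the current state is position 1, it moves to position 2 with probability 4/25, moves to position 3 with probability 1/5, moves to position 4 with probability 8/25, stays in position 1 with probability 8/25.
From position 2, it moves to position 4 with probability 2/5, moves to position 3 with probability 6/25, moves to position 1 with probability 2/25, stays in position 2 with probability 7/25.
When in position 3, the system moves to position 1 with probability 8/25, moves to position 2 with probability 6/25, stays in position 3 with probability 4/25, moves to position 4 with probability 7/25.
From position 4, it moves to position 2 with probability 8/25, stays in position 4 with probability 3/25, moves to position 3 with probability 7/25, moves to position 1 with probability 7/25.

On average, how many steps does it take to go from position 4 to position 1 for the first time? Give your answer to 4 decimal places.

Let t(s) be the expected number of steps to first reach position 1 from state s, with t(position 1) = 0. Conditioning on the first step:
t(position 2) = 1 + 0.28·t(position 2) + 0.24·t(position 3) + 0.4·t(position 4)
t(position 3) = 1 + 0.24·t(position 2) + 0.16·t(position 3) + 0.28·t(position 4)
t(position 4) = 1 + 0.32·t(position 2) + 0.28·t(position 3) + 0.12·t(position 4)
Solving: t(position 2) = 5.1534, t(position 3) = 4.1013, t(position 4) = 4.3153.
Expected steps from position 4 to position 1: 4.3153.

4.3153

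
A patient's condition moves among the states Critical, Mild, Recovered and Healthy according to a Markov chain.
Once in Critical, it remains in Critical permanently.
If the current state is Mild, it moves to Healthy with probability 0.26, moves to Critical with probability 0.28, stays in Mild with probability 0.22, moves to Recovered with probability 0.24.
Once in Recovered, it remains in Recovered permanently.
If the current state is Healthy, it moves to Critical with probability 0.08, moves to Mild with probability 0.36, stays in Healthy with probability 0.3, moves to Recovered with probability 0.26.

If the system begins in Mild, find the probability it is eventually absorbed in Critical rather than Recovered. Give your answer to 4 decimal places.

Let h(s) be the probability of absorption at Critical starting from transient state s. Then h(Critical) = 1 and h(Recovered) = 0. By first-step analysis:
h(Mild) = 0.28·1 + 0.22·h(Mild) + 0.24·0 + 0.26·h(Healthy)
h(Healthy) = 0.08·1 + 0.36·h(Mild) + 0.26·0 + 0.3·h(Healthy)
Solving: h(Mild) = 0.4792, h(Healthy) = 0.3607.
Starting from Mild, the probability is 0.4792.

0.4792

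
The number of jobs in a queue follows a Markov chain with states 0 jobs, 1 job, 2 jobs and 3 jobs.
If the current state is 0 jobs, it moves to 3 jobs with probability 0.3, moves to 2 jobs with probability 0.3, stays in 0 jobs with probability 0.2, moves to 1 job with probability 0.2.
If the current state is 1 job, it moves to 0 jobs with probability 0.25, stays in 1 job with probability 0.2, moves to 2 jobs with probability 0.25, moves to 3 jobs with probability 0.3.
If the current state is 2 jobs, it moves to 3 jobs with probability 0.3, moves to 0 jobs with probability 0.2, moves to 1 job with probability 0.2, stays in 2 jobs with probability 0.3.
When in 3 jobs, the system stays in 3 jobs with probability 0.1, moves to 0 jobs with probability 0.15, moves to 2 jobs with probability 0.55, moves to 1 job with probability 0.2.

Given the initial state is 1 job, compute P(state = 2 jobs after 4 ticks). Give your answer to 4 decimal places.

0.3530

Propagate the distribution vector 4 ticks from 1 job.
After 0 ticks: (0.0000, 1.0000, 0.0000, 0.0000)
After 1 tick: (0.2500, 0.2000, 0.2500, 0.3000)
After 2 ticks: (0.1950, 0.2000, 0.3650, 0.2400)
After 3 ticks: (0.1980, 0.2000, 0.3500, 0.2520)
After 4 ticks: (0.1974, 0.2000, 0.3530, 0.2496)
P(in 2 jobs after 4 ticks) = 0.3530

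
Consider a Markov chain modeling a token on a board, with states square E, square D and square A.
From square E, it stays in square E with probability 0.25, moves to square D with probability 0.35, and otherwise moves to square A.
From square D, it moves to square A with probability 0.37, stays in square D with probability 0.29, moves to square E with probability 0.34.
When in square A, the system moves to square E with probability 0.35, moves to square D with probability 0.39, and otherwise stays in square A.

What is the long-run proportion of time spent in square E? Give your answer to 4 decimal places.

0.3151

Let the stationary distribution be π with π = πP and π_1 + π_2 + π_3 = 1.
π_1 = 0.25·π_1 + 0.34·π_2 + 0.35·π_3
π_2 = 0.35·π_1 + 0.29·π_2 + 0.39·π_3
Solving with the normalization constraint gives π = (0.3151, 0.3431, 0.3418).
So the stationary probability of square E is 0.3151.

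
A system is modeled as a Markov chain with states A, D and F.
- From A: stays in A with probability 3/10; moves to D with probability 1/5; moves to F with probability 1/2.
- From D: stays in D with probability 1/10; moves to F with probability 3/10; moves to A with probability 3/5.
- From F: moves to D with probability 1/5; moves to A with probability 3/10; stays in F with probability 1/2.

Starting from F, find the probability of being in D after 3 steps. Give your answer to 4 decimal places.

0.1820

Propagate the distribution vector 3 steps from F.
After 0 steps: (0.0000, 0.0000, 1.0000)
After 1 step: (0.3000, 0.2000, 0.5000)
After 2 steps: (0.3600, 0.1800, 0.4600)
After 3 steps: (0.3540, 0.1820, 0.4640)
P(in D after 3 steps) = 0.1820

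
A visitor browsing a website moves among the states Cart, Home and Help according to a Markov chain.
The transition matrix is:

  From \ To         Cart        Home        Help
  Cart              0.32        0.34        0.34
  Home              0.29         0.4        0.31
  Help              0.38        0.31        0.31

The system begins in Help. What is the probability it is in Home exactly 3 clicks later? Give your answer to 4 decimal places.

0.3513

Propagate the distribution vector 3 clicks from Help.
After 0 clicks: (0.0000, 0.0000, 1.0000)
After 1 click: (0.3800, 0.3100, 0.3100)
After 2 clicks: (0.3293, 0.3493, 0.3214)
After 3 clicks: (0.3288, 0.3513, 0.3199)
P(in Home after 3 clicks) = 0.3513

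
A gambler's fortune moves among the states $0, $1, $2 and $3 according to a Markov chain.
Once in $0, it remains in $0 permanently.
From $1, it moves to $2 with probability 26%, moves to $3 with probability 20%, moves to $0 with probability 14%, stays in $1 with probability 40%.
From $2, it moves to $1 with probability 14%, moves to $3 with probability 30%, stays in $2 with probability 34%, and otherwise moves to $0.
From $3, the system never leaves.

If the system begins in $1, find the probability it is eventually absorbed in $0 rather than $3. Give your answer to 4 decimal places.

0.4160

Let h(s) be the probability of absorption at $0 starting from transient state s. Then h($0) = 1 and h($3) = 0. By first-step analysis:
h($1) = 0.14·1 + 0.4·h($1) + 0.26·h($2) + 0.2·0
h($2) = 0.22·1 + 0.14·h($1) + 0.34·h($2) + 0.3·0
Solving: h($1) = 0.4160, h($2) = 0.4216.
Starting from $1, the probability is 0.4160.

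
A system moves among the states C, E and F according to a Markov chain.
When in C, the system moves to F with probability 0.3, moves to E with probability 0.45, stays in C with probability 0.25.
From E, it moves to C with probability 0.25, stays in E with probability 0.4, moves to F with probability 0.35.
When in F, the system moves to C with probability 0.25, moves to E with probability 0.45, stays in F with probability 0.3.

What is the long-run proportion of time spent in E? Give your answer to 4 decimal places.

0.4286

Let the stationary distribution be π with π = πP and π_1 + π_2 + π_3 = 1.
π_1 = 0.25·π_1 + 0.25·π_2 + 0.25·π_3
π_2 = 0.45·π_1 + 0.4·π_2 + 0.45·π_3
Solving with the normalization constraint gives π = (0.2500, 0.4286, 0.3214).
So the stationary probability of E is 0.4286.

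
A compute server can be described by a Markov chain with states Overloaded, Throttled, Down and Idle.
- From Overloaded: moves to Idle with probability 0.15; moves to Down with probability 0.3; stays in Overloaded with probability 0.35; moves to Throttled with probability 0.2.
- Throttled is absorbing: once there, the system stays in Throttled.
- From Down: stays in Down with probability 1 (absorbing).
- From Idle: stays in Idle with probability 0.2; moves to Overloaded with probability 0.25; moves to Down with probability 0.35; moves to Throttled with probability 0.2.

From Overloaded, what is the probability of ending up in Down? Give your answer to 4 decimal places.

Let h(s) be the probability of absorption at Down starting from transient state s. Then h(Down) = 1 and h(Throttled) = 0. By first-step analysis:
h(Overloaded) = 0.35·h(Overloaded) + 0.2·0 + 0.3·1 + 0.15·h(Idle)
h(Idle) = 0.25·h(Overloaded) + 0.2·0 + 0.35·1 + 0.2·h(Idle)
Solving: h(Overloaded) = 0.6062, h(Idle) = 0.6269.
Starting from Overloaded, the probability is 0.6062.

0.6062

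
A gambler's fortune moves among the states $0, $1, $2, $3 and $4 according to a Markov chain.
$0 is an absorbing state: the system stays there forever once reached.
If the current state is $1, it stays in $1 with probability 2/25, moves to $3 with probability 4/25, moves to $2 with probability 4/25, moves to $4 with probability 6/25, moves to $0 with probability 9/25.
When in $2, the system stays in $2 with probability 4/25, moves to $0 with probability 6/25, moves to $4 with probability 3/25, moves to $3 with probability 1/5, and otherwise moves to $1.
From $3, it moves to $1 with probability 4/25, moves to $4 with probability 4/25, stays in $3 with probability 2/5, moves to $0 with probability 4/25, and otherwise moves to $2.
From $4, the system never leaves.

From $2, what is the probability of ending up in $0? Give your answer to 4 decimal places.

Let h(s) be the probability of absorption at $0 starting from transient state s. Then h($0) = 1 and h($4) = 0. By first-step analysis:
h($1) = 0.36·1 + 0.08·h($1) + 0.16·h($2) + 0.16·h($3) + 0.24·0
h($2) = 0.24·1 + 0.28·h($1) + 0.16·h($2) + 0.2·h($3) + 0.12·0
h($3) = 0.16·1 + 0.16·h($1) + 0.12·h($2) + 0.4·h($3) + 0.16·0
Solving: h($1) = 0.5933, h($2) = 0.6139, h($3) = 0.5477.
Starting from $2, the probability is 0.6139.

0.6139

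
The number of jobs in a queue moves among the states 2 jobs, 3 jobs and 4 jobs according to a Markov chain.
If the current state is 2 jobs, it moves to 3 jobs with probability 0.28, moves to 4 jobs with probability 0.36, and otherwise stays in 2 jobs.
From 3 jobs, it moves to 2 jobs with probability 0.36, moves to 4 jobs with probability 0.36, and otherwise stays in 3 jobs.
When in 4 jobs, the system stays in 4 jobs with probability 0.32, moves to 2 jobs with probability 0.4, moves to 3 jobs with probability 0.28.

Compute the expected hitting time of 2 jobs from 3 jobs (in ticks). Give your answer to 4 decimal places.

2.6749

Let t(s) be the expected number of ticks to first reach 2 jobs from state s, with t(2 jobs) = 0. Conditioning on the first tick:
t(3 jobs) = 1 + 0.28·t(3 jobs) + 0.36·t(4 jobs)
t(4 jobs) = 1 + 0.28·t(3 jobs) + 0.32·t(4 jobs)
Solving: t(3 jobs) = 2.6749, t(4 jobs) = 2.5720.
Expected ticks from 3 jobs to 2 jobs: 2.6749.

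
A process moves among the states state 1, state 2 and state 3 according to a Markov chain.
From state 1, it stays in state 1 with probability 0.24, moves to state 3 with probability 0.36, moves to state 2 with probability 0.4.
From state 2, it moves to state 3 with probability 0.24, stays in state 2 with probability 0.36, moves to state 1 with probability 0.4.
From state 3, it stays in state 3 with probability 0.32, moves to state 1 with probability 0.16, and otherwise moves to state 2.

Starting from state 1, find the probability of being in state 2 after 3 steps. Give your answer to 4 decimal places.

Propagate the distribution vector 3 steps from state 1.
After 0 steps: (1.0000, 0.0000, 0.0000)
After 1 step: (0.2400, 0.4000, 0.3600)
After 2 steps: (0.2752, 0.4272, 0.2976)
After 3 steps: (0.2845, 0.4186, 0.2968)
P(in state 2 after 3 steps) = 0.4186

0.4186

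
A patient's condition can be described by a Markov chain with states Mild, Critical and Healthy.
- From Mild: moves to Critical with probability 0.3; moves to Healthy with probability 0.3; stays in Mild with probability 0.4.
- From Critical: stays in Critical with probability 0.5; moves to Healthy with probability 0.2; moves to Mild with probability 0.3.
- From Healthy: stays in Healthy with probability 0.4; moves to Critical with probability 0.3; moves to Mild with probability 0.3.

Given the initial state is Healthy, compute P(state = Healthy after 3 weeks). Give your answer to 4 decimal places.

0.2950

Propagate the distribution vector 3 weeks from Healthy.
After 0 weeks: (0.0000, 0.0000, 1.0000)
After 1 week: (0.3000, 0.3000, 0.4000)
After 2 weeks: (0.3300, 0.3600, 0.3100)
After 3 weeks: (0.3330, 0.3720, 0.2950)
P(in Healthy after 3 weeks) = 0.2950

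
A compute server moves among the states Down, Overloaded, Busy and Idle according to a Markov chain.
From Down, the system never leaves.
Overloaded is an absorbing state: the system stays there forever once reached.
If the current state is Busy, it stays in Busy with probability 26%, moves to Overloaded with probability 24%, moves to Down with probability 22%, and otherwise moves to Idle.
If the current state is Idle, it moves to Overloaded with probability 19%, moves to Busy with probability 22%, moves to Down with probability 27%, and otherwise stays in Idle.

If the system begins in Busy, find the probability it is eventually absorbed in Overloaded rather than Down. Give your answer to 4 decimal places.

Let h(s) be the probability of absorption at Overloaded starting from transient state s. Then h(Overloaded) = 1 and h(Down) = 0. By first-step analysis:
h(Busy) = 0.22·0 + 0.24·1 + 0.26·h(Busy) + 0.28·h(Idle)
h(Idle) = 0.27·0 + 0.19·1 + 0.22·h(Busy) + 0.32·h(Idle)
Solving: h(Busy) = 0.4900, h(Idle) = 0.4380.
Starting from Busy, the probability is 0.4900.

0.4900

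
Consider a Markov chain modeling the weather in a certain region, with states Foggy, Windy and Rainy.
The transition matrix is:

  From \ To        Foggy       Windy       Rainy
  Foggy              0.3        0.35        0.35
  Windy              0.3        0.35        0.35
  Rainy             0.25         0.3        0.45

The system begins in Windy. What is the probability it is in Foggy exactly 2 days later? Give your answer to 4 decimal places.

0.2825

Sum over the intermediate state after 1 day:
P = P(Windy→Foggy)·P(Foggy→Foggy) + P(Windy→Windy)·P(Windy→Foggy) + P(Windy→Rainy)·P(Rainy→Foggy)
  = 0.3×0.3 + 0.35×0.3 + 0.35×0.25
  = 0.0900 + 0.1050 + 0.0875 = 0.2825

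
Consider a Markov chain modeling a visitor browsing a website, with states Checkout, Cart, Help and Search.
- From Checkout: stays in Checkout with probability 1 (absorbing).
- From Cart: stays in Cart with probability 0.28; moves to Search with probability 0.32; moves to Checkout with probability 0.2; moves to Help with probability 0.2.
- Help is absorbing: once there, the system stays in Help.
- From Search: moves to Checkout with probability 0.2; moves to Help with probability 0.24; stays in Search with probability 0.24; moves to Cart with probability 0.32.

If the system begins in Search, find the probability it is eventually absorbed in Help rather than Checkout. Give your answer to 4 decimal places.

0.5324

Let h(s) be the probability of absorption at Help starting from transient state s. Then h(Help) = 1 and h(Checkout) = 0. By first-step analysis:
h(Cart) = 0.2·0 + 0.28·h(Cart) + 0.2·1 + 0.32·h(Search)
h(Search) = 0.2·0 + 0.32·h(Cart) + 0.24·1 + 0.24·h(Search)
Solving: h(Cart) = 0.5144, h(Search) = 0.5324.
Starting from Search, the probability is 0.5324.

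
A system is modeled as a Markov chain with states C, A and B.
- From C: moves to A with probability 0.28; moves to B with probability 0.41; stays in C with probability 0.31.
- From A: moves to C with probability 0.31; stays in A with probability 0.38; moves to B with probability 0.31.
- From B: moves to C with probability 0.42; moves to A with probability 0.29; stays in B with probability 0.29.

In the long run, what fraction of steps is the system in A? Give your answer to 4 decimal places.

Let the stationary distribution be π with π = πP and π_1 + π_2 + π_3 = 1.
π_1 = 0.31·π_1 + 0.31·π_2 + 0.42·π_3
π_2 = 0.28·π_1 + 0.38·π_2 + 0.29·π_3
Solving with the normalization constraint gives π = (0.3472, 0.3149, 0.3380).
So the stationary probability of A is 0.3149.

0.3149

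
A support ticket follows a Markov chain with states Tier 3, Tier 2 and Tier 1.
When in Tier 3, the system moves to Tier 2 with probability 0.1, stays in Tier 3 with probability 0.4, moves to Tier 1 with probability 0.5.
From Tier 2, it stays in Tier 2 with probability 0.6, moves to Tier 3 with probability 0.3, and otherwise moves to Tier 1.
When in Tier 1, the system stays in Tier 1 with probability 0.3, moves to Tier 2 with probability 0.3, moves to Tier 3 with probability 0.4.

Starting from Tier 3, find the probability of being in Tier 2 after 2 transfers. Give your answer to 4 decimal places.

Sum over the intermediate state after 1 transfer:
P = P(Tier 3→Tier 3)·P(Tier 3→Tier 2) + P(Tier 3→Tier 2)·P(Tier 2→Tier 2) + P(Tier 3→Tier 1)·P(Tier 1→Tier 2)
  = 0.4×0.1 + 0.1×0.6 + 0.5×0.3
  = 0.0400 + 0.0600 + 0.1500 = 0.2500

0.2500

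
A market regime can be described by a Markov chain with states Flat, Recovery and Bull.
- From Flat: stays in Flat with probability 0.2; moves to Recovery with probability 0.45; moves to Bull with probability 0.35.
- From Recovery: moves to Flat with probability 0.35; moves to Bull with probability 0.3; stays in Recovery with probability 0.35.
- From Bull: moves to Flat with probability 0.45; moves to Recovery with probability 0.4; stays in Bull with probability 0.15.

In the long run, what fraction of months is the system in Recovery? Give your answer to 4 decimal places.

0.3966

Let the stationary distribution be π with π = πP and π_1 + π_2 + π_3 = 1.
π_1 = 0.2·π_1 + 0.35·π_2 + 0.45·π_3
π_2 = 0.45·π_1 + 0.35·π_2 + 0.4·π_3
Solving with the normalization constraint gives π = (0.3283, 0.3966, 0.2751).
So the stationary probability of Recovery is 0.3966.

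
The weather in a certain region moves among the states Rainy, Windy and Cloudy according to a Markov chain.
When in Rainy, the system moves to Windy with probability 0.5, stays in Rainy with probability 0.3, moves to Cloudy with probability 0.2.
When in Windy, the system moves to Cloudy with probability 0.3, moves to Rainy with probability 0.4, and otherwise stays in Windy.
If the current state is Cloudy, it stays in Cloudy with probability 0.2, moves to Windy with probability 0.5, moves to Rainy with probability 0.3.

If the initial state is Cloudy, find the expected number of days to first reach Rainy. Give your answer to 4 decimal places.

2.9268

Let t(s) be the expected number of days to first reach Rainy from state s, with t(Rainy) = 0. Conditioning on the first day:
t(Windy) = 1 + 0.3·t(Windy) + 0.3·t(Cloudy)
t(Cloudy) = 1 + 0.5·t(Windy) + 0.2·t(Cloudy)
Solving: t(Windy) = 2.6829, t(Cloudy) = 2.9268.
Expected days from Cloudy to Rainy: 2.9268.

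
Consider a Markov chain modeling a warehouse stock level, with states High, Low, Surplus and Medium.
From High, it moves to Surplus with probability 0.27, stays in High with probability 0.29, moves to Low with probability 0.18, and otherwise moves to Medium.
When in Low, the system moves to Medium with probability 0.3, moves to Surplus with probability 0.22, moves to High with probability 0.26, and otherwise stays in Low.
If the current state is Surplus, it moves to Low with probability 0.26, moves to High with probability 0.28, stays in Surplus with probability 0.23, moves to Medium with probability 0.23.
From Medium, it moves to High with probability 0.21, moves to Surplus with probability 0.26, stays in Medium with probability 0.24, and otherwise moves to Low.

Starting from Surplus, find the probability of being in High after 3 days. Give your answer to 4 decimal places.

0.2598

Propagate the distribution vector 3 days from Surplus.
After 0 days: (0.0000, 0.0000, 1.0000, 0.0000)
After 1 day: (0.2800, 0.2600, 0.2300, 0.2300)
After 2 days: (0.2615, 0.2341, 0.2455, 0.2589)
After 3 days: (0.2598, 0.2375, 0.2459, 0.2568)
P(in High after 3 days) = 0.2598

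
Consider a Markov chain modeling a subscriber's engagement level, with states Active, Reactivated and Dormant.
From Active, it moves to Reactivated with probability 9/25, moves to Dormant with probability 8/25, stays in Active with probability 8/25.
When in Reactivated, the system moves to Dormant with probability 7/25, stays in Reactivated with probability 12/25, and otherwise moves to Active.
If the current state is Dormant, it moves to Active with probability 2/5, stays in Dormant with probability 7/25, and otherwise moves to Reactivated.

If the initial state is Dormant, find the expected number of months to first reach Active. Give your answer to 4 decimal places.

Let t(s) be the expected number of months to first reach Active from state s, with t(Active) = 0. Conditioning on the first month:
t(Reactivated) = 1 + 0.48·t(Reactivated) + 0.28·t(Dormant)
t(Dormant) = 1 + 0.32·t(Reactivated) + 0.28·t(Dormant)
Solving: t(Reactivated) = 3.5112, t(Dormant) = 2.9494.
Expected months from Dormant to Active: 2.9494.

2.9494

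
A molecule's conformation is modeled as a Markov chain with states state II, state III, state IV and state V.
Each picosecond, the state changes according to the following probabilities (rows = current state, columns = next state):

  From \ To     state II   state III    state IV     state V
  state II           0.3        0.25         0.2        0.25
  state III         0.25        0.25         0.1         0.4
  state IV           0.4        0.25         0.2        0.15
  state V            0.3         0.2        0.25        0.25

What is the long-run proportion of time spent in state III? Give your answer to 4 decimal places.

0.2367

Let the stationary distribution be π with π = πP and π_1 + π_2 + π_3 + π_4 = 1.
π_1 = 0.3·π_1 + 0.25·π_2 + 0.4·π_3 + 0.3·π_4
π_2 = 0.25·π_1 + 0.25·π_2 + 0.25·π_3 + 0.2·π_4
π_3 = 0.2·π_1 + 0.1·π_2 + 0.2·π_3 + 0.25·π_4
Solving with the normalization constraint gives π = (0.3071, 0.2367, 0.1897, 0.2665).
So the stationary probability of state III is 0.2367.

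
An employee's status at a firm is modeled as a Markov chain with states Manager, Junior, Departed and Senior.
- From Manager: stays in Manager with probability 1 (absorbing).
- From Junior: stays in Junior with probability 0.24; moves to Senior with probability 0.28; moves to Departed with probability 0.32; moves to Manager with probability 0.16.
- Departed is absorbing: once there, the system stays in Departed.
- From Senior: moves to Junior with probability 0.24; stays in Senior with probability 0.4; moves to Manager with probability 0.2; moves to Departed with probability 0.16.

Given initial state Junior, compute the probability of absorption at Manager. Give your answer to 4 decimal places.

Let h(s) be the probability of absorption at Manager starting from transient state s. Then h(Manager) = 1 and h(Departed) = 0. By first-step analysis:
h(Junior) = 0.16·1 + 0.24·h(Junior) + 0.32·0 + 0.28·h(Senior)
h(Senior) = 0.2·1 + 0.24·h(Junior) + 0.16·0 + 0.4·h(Senior)
Solving: h(Junior) = 0.3909, h(Senior) = 0.4897.
Starting from Junior, the probability is 0.3909.

0.3909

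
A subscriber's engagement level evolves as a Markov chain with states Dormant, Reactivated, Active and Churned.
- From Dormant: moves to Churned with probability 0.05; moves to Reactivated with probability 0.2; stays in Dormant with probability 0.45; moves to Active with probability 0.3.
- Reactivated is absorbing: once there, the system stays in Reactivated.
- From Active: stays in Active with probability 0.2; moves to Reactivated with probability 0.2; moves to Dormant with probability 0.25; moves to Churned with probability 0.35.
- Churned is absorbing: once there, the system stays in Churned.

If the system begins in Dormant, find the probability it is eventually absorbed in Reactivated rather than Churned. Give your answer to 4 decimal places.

Let h(s) be the probability of absorption at Reactivated starting from transient state s. Then h(Reactivated) = 1 and h(Churned) = 0. By first-step analysis:
h(Dormant) = 0.45·h(Dormant) + 0.2·1 + 0.3·h(Active) + 0.05·0
h(Active) = 0.25·h(Dormant) + 0.2·1 + 0.2·h(Active) + 0.35·0
Solving: h(Dormant) = 0.6027, h(Active) = 0.4384.
Starting from Dormant, the probability is 0.6027.

0.6027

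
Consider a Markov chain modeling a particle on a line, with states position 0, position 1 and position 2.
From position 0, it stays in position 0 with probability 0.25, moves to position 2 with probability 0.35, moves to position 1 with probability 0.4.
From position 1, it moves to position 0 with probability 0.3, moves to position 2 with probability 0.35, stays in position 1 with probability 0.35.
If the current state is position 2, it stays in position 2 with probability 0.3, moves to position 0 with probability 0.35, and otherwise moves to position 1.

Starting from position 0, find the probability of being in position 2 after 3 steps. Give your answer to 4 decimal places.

Propagate the distribution vector 3 steps from position 0.
After 0 steps: (1.0000, 0.0000, 0.0000)
After 1 step: (0.2500, 0.4000, 0.3500)
After 2 steps: (0.3050, 0.3625, 0.3325)
After 3 steps: (0.3014, 0.3653, 0.3334)
P(in position 2 after 3 steps) = 0.3334

0.3334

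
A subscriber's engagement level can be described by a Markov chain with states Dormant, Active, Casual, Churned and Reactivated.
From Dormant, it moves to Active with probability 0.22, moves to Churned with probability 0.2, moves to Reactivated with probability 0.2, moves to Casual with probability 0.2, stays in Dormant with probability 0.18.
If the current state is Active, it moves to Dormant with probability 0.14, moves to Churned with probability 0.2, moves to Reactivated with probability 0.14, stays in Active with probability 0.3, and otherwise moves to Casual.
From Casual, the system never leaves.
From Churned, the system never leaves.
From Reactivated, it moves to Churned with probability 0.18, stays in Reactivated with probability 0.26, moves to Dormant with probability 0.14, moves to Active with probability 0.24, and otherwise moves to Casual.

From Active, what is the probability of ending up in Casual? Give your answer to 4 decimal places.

0.5168

Let h(s) be the probability of absorption at Casual starting from transient state s. Then h(Casual) = 1 and h(Churned) = 0. By first-step analysis:
h(Dormant) = 0.18·h(Dormant) + 0.22·h(Active) + 0.2·1 + 0.2·0 + 0.2·h(Reactivated)
h(Active) = 0.14·h(Dormant) + 0.3·h(Active) + 0.22·1 + 0.2·0 + 0.14·h(Reactivated)
h(Reactivated) = 0.14·h(Dormant) + 0.24·h(Active) + 0.18·1 + 0.18·0 + 0.26·h(Reactivated)
Solving: h(Dormant) = 0.5061, h(Active) = 0.5168, h(Reactivated) = 0.5066.
Starting from Active, the probability is 0.5168.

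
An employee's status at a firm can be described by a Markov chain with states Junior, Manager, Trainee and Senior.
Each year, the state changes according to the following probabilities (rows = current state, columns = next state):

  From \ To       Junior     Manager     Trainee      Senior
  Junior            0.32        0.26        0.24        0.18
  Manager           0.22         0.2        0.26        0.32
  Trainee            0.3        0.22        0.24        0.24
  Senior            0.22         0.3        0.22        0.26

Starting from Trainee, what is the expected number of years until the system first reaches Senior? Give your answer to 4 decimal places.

4.1511

Let t(s) be the expected number of years to first reach Senior from state s, with t(Senior) = 0. Conditioning on the first year:
t(Junior) = 1 + 0.32·t(Junior) + 0.26·t(Manager) + 0.24·t(Trainee)
t(Manager) = 1 + 0.22·t(Junior) + 0.2·t(Manager) + 0.26·t(Trainee)
t(Trainee) = 1 + 0.3·t(Junior) + 0.22·t(Manager) + 0.24·t(Trainee)
Solving: t(Junior) = 4.3912, t(Manager) = 3.8067, t(Trainee) = 4.1511.
Expected years from Trainee to Senior: 4.1511.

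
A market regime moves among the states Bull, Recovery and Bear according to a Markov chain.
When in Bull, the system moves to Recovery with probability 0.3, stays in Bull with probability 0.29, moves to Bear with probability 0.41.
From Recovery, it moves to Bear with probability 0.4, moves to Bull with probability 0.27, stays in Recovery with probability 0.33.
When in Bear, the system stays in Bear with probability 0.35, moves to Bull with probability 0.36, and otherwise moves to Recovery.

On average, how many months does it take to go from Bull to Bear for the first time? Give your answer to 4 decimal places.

Let t(s) be the expected number of months to first reach Bear from state s, with t(Bear) = 0. Conditioning on the first month:
t(Bull) = 1 + 0.29·t(Bull) + 0.3·t(Recovery)
t(Recovery) = 1 + 0.27·t(Bull) + 0.33·t(Recovery)
Solving: t(Bull) = 2.4576, t(Recovery) = 2.4829.
Expected months from Bull to Bear: 2.4576.

2.4576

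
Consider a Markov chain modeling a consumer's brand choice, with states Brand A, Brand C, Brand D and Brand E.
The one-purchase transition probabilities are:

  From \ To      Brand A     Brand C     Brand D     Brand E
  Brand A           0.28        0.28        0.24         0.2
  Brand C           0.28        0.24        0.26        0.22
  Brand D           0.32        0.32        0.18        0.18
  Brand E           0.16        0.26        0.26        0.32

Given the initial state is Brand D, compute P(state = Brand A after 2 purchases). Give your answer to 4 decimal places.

Propagate the distribution vector 2 purchases from Brand D.
After 0 purchases: (0.0000, 0.0000, 1.0000, 0.0000)
After 1 purchase: (0.3200, 0.3200, 0.1800, 0.1800)
After 2 purchases: (0.2656, 0.2708, 0.2392, 0.2244)
P(in Brand A after 2 purchases) = 0.2656

0.2656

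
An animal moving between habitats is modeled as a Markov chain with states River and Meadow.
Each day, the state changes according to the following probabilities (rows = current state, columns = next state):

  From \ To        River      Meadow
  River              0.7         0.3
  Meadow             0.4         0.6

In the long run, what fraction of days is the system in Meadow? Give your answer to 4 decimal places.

0.4286

Let the stationary distribution be π with π = πP and π_1 + π_2 = 1.
π_1 = 0.7·π_1 + 0.4·π_2
Solving with the normalization constraint gives π = (0.5714, 0.4286).
So the stationary probability of Meadow is 0.4286.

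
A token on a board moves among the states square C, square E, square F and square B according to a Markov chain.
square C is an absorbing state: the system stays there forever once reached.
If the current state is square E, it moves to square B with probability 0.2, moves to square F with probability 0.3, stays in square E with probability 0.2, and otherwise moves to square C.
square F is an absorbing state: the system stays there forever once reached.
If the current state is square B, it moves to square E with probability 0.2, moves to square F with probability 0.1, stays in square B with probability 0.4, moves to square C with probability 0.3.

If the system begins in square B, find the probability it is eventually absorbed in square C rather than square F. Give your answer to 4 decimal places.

Let h(s) be the probability of absorption at square C starting from transient state s. Then h(square C) = 1 and h(square F) = 0. By first-step analysis:
h(square E) = 0.3·1 + 0.2·h(square E) + 0.3·0 + 0.2·h(square B)
h(square B) = 0.3·1 + 0.2·h(square E) + 0.1·0 + 0.4·h(square B)
Solving: h(square E) = 0.5455, h(square B) = 0.6818.
Starting from square B, the probability is 0.6818.

0.6818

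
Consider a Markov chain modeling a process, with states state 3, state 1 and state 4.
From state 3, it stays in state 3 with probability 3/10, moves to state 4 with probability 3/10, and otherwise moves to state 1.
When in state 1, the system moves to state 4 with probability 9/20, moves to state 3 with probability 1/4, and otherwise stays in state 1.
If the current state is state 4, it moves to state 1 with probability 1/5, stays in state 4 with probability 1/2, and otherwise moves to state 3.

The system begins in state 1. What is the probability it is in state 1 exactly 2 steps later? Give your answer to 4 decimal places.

Sum over the intermediate state after 1 step:
P = P(state 1→state 3)·P(state 3→state 1) + P(state 1→state 1)·P(state 1→state 1) + P(state 1→state 4)·P(state 4→state 1)
  = 0.25×0.4 + 0.3×0.3 + 0.45×0.2
  = 0.1000 + 0.0900 + 0.0900 = 0.2800

0.2800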